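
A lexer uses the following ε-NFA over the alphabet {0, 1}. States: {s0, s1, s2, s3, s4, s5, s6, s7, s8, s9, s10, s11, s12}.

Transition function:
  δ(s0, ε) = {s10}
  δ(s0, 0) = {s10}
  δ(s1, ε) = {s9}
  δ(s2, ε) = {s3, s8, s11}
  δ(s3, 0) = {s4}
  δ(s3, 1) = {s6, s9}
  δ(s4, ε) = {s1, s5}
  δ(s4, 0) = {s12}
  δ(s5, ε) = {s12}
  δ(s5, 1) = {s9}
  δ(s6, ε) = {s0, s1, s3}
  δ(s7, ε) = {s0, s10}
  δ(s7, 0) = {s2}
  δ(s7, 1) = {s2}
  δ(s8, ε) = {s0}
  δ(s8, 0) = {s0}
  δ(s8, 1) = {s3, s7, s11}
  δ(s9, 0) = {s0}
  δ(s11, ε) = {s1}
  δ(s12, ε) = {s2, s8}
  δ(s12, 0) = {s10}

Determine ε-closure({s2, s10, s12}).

{s0, s1, s2, s3, s8, s9, s10, s11, s12}

Start with {s2, s10, s12}.
From s2 via ε: add s3, s8, s11.
From s8 via ε: add s0.
From s11 via ε: add s1.
From s1 via ε: add s9.
No new states can be added; the closed set is {s0, s1, s2, s3, s8, s9, s10, s11, s12}.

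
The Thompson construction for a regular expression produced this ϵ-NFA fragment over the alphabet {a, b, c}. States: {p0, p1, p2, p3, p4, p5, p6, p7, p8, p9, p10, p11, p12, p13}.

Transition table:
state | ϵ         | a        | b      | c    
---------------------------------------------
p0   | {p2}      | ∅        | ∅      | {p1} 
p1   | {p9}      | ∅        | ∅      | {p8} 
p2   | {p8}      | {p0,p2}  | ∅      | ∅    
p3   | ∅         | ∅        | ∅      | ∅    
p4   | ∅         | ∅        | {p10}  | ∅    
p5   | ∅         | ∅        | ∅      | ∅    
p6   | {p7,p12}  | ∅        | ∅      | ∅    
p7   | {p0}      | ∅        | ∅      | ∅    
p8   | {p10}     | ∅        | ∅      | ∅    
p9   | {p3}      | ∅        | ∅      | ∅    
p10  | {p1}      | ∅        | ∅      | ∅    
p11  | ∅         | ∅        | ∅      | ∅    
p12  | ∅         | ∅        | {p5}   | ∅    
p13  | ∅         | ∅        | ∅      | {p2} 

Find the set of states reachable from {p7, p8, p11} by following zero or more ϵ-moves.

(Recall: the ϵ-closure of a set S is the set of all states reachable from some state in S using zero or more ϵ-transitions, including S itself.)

Start with {p7, p8, p11}.
From p7 via ϵ: add p0.
From p8 via ϵ: add p10.
From p0 via ϵ: add p2.
From p10 via ϵ: add p1.
From p1 via ϵ: add p9.
From p9 via ϵ: add p3.
No new states can be added; the closed set is {p0, p1, p2, p3, p7, p8, p9, p10, p11}.

{p0, p1, p2, p3, p7, p8, p9, p10, p11}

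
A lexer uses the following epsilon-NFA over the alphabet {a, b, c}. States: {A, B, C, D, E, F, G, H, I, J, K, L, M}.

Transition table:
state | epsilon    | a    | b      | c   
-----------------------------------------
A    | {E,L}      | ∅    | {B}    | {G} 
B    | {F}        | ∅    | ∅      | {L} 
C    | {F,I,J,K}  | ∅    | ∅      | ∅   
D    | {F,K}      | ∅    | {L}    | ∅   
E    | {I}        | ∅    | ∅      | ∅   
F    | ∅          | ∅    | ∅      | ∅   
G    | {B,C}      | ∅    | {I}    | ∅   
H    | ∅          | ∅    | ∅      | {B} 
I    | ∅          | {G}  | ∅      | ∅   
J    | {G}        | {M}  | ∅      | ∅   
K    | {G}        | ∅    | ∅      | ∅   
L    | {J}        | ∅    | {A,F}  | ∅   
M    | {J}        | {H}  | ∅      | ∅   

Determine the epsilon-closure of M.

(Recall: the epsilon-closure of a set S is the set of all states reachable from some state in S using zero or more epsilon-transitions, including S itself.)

Start with {M}.
From M via epsilon: add J.
From J via epsilon: add G.
From G via epsilon: add B, C.
From B via epsilon: add F.
From C via epsilon: add I, K.
No new states can be added; the closed set is {B, C, F, G, I, J, K, M}.

{B, C, F, G, I, J, K, M}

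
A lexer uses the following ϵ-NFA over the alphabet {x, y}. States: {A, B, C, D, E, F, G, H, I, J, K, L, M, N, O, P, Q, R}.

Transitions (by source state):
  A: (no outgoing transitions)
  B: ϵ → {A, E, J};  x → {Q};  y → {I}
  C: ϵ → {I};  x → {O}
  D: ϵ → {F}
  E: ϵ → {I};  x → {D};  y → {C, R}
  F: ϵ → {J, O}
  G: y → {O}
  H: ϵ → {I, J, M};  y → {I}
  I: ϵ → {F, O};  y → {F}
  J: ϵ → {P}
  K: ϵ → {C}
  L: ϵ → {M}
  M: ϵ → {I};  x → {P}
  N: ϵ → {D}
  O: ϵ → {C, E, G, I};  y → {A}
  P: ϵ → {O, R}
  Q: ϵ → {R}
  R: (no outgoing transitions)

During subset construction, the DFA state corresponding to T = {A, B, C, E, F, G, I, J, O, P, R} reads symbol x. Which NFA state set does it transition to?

B on x → {Q}.
C on x → {O}.
E on x → {D}.
No x-transition from A, F, G, I, J, O, P, R.
Union after reading x: {D, O, Q}.
Now take the ϵ-closure:
From D via ϵ: add F.
From O via ϵ: add C, E, G, I.
From Q via ϵ: add R.
From F via ϵ: add J.
From J via ϵ: add P.
No new states can be added; the closed set is {C, D, E, F, G, I, J, O, P, Q, R}.

{C, D, E, F, G, I, J, O, P, Q, R}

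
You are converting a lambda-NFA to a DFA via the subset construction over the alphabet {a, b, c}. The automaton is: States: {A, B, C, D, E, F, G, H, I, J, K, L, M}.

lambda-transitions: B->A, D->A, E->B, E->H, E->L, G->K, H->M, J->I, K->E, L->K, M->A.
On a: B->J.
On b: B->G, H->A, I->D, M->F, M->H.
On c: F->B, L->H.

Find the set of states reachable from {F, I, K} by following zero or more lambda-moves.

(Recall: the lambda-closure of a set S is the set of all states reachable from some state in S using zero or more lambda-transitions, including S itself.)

{A, B, E, F, H, I, K, L, M}

Start with {F, I, K}.
From K via lambda: add E.
From E via lambda: add B, H, L.
From B via lambda: add A.
From H via lambda: add M.
No new states can be added; the closed set is {A, B, E, F, H, I, K, L, M}.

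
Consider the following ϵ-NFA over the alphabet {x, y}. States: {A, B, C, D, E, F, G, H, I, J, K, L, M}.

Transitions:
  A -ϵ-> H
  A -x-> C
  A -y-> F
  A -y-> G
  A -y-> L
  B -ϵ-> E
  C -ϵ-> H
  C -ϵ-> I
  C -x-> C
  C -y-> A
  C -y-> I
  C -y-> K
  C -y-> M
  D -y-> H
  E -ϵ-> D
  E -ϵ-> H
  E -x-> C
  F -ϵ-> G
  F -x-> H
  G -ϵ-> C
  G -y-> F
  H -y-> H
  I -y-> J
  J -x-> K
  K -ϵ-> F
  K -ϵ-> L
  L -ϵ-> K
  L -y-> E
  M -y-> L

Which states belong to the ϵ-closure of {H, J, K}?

Start with {H, J, K}.
From K via ϵ: add F, L.
From F via ϵ: add G.
From G via ϵ: add C.
From C via ϵ: add I.
No new states can be added; the closed set is {C, F, G, H, I, J, K, L}.

{C, F, G, H, I, J, K, L}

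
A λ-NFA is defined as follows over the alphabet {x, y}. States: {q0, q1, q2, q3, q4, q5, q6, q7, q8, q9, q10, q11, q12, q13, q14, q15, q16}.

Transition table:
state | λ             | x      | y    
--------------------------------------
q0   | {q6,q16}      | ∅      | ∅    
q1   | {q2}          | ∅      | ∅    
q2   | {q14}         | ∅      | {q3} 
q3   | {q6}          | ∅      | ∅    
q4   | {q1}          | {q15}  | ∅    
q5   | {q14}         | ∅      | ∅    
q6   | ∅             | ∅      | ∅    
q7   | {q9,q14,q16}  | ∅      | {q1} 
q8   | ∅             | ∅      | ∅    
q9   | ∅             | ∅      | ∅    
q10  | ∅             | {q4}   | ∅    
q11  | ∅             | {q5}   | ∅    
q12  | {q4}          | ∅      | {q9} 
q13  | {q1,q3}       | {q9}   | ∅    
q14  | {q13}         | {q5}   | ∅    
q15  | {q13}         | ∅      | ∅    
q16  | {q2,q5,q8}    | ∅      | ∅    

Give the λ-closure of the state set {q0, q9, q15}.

Start with {q0, q9, q15}.
From q0 via λ: add q6, q16.
From q15 via λ: add q13.
From q13 via λ: add q1, q3.
From q16 via λ: add q2, q5, q8.
From q2 via λ: add q14.
No new states can be added; the closed set is {q0, q1, q2, q3, q5, q6, q8, q9, q13, q14, q15, q16}.

{q0, q1, q2, q3, q5, q6, q8, q9, q13, q14, q15, q16}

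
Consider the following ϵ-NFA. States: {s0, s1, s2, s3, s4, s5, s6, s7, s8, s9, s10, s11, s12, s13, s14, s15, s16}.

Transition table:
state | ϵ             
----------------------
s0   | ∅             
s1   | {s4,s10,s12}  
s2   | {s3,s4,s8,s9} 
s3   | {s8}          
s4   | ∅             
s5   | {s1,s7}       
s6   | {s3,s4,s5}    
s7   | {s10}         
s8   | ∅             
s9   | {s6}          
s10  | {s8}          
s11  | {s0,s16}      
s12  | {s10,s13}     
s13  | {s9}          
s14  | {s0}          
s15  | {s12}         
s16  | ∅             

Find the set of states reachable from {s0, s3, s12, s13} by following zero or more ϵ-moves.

{s0, s1, s3, s4, s5, s6, s7, s8, s9, s10, s12, s13}

Start with {s0, s3, s12, s13}.
From s3 via ϵ: add s8.
From s12 via ϵ: add s10.
From s13 via ϵ: add s9.
From s9 via ϵ: add s6.
From s6 via ϵ: add s4, s5.
From s5 via ϵ: add s1, s7.
No new states can be added; the closed set is {s0, s1, s3, s4, s5, s6, s7, s8, s9, s10, s12, s13}.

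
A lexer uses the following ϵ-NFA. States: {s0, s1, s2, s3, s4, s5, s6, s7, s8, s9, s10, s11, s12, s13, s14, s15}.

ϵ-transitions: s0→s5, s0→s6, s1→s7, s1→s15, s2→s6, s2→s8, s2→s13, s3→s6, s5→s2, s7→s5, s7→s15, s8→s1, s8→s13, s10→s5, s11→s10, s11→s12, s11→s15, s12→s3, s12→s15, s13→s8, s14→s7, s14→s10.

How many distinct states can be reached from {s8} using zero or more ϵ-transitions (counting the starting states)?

Start with {s8}.
From s8 via ϵ: add s1, s13.
From s1 via ϵ: add s7, s15.
From s7 via ϵ: add s5.
From s5 via ϵ: add s2.
From s2 via ϵ: add s6.
ϵ-closure = {s1, s2, s5, s6, s7, s8, s13, s15}, which has 8 states.

8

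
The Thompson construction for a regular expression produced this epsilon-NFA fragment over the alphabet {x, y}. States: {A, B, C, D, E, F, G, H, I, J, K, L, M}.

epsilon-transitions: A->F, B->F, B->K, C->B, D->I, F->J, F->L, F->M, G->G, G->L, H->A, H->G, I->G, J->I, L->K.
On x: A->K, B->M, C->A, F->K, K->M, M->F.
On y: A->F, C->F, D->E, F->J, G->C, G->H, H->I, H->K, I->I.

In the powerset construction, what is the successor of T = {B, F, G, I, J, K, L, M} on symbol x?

B on x → {M}.
F on x → {K}.
K on x → {M}.
M on x → {F}.
No x-transition from G, I, J, L.
Union after reading x: {F, K, M}.
Now take the epsilon-closure:
From F via epsilon: add J, L.
From J via epsilon: add I.
From I via epsilon: add G.
No new states can be added; the closed set is {F, G, I, J, K, L, M}.

{F, G, I, J, K, L, M}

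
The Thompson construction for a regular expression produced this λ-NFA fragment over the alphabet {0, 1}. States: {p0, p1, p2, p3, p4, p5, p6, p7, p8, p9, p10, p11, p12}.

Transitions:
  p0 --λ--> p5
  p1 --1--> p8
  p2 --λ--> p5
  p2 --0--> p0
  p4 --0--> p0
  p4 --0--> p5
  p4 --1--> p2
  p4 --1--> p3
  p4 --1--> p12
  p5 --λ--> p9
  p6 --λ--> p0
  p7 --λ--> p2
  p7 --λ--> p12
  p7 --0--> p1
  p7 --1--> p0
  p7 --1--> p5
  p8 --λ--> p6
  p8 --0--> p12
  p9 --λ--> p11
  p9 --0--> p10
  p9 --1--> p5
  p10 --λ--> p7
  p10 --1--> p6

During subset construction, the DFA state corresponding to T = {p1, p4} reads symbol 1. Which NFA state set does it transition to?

p1 on 1 → {p8}.
p4 on 1 → {p2, p3, p12}.
Union after reading 1: {p2, p3, p8, p12}.
Now take the λ-closure:
From p2 via λ: add p5.
From p8 via λ: add p6.
From p5 via λ: add p9.
From p6 via λ: add p0.
From p9 via λ: add p11.
No new states can be added; the closed set is {p0, p2, p3, p5, p6, p8, p9, p11, p12}.

{p0, p2, p3, p5, p6, p8, p9, p11, p12}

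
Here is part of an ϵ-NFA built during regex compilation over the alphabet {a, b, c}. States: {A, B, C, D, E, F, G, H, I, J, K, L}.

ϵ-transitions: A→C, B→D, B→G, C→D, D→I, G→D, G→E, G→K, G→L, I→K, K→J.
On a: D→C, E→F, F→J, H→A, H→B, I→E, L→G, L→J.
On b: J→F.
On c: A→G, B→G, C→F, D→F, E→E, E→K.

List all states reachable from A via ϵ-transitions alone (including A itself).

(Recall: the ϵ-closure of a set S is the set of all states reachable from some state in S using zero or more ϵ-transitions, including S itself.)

{A, C, D, I, J, K}

Start with {A}.
From A via ϵ: add C.
From C via ϵ: add D.
From D via ϵ: add I.
From I via ϵ: add K.
From K via ϵ: add J.
No new states can be added; the closed set is {A, C, D, I, J, K}.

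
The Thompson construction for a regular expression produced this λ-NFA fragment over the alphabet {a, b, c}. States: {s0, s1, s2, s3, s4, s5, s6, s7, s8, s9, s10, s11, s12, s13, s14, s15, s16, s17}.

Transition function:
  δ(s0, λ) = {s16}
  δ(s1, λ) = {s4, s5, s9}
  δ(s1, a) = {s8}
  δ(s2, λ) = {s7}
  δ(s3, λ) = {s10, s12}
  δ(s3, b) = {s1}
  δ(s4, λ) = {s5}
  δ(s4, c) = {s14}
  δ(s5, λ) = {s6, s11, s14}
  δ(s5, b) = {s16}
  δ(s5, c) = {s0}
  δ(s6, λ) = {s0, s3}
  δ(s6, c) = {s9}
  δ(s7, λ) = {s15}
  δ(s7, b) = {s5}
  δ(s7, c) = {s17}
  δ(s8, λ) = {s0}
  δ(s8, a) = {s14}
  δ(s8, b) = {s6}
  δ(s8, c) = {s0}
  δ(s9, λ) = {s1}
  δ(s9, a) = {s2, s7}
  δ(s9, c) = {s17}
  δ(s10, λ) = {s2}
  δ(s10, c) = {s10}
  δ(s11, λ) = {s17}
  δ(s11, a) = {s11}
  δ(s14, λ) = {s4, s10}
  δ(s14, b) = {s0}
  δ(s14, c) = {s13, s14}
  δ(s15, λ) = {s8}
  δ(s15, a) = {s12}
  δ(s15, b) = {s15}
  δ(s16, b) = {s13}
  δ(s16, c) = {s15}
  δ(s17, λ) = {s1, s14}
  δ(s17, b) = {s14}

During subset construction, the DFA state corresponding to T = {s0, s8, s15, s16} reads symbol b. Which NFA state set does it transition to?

{s0, s2, s3, s6, s7, s8, s10, s12, s13, s15, s16}

s8 on b → {s6}.
s15 on b → {s15}.
s16 on b → {s13}.
No b-transition from s0.
Union after reading b: {s6, s13, s15}.
Now take the λ-closure:
From s6 via λ: add s0, s3.
From s15 via λ: add s8.
From s0 via λ: add s16.
From s3 via λ: add s10, s12.
From s10 via λ: add s2.
From s2 via λ: add s7.
No new states can be added; the closed set is {s0, s2, s3, s6, s7, s8, s10, s12, s13, s15, s16}.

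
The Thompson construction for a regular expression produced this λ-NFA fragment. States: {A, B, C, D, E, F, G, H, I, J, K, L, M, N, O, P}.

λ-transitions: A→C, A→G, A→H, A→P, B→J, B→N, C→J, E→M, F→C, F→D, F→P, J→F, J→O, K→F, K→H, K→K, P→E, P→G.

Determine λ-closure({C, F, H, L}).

{C, D, E, F, G, H, J, L, M, O, P}

Start with {C, F, H, L}.
From C via λ: add J.
From F via λ: add D, P.
From J via λ: add O.
From P via λ: add E, G.
From E via λ: add M.
No new states can be added; the closed set is {C, D, E, F, G, H, J, L, M, O, P}.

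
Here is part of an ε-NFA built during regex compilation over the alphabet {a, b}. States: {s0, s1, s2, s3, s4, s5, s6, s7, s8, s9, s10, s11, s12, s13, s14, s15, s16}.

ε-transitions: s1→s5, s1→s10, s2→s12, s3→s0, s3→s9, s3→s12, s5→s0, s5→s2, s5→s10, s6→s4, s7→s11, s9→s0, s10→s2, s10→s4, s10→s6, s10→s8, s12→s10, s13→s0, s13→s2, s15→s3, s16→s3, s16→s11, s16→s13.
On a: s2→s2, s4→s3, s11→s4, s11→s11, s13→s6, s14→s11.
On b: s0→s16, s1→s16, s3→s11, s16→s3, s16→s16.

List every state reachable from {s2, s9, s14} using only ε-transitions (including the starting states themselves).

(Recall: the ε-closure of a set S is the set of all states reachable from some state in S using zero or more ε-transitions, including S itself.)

{s0, s2, s4, s6, s8, s9, s10, s12, s14}

Start with {s2, s9, s14}.
From s2 via ε: add s12.
From s9 via ε: add s0.
From s12 via ε: add s10.
From s10 via ε: add s4, s6, s8.
No new states can be added; the closed set is {s0, s2, s4, s6, s8, s9, s10, s12, s14}.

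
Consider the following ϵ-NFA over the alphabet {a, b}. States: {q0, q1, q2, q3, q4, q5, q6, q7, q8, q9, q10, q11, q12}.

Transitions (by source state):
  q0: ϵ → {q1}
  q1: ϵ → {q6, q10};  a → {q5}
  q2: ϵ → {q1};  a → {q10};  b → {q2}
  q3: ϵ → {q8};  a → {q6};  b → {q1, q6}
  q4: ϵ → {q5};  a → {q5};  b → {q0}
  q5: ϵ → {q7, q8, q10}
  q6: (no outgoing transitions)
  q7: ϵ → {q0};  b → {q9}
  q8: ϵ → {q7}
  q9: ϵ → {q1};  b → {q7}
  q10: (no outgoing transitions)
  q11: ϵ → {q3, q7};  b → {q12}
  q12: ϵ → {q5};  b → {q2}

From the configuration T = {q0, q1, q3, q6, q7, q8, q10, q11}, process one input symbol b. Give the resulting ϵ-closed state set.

{q0, q1, q5, q6, q7, q8, q9, q10, q12}

q3 on b → {q1, q6}.
q7 on b → {q9}.
q11 on b → {q12}.
No b-transition from q0, q1, q6, q8, q10.
Union after reading b: {q1, q6, q9, q12}.
Now take the ϵ-closure:
From q1 via ϵ: add q10.
From q12 via ϵ: add q5.
From q5 via ϵ: add q7, q8.
From q7 via ϵ: add q0.
No new states can be added; the closed set is {q0, q1, q5, q6, q7, q8, q9, q10, q12}.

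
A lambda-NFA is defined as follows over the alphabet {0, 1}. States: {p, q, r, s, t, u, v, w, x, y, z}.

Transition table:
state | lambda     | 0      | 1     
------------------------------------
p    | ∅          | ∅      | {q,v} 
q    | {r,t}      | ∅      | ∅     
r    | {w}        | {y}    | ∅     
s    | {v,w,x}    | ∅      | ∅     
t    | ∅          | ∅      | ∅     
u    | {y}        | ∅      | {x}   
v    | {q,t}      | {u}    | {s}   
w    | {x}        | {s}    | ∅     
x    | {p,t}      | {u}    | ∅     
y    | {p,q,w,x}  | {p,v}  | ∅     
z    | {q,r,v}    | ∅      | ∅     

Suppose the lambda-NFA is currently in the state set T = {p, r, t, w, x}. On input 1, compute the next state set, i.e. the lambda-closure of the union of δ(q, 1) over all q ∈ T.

{p, q, r, t, v, w, x}

p on 1 → {q, v}.
No 1-transition from r, t, w, x.
Union after reading 1: {q, v}.
Now take the lambda-closure:
From q via lambda: add r, t.
From r via lambda: add w.
From w via lambda: add x.
From x via lambda: add p.
No new states can be added; the closed set is {p, q, r, t, v, w, x}.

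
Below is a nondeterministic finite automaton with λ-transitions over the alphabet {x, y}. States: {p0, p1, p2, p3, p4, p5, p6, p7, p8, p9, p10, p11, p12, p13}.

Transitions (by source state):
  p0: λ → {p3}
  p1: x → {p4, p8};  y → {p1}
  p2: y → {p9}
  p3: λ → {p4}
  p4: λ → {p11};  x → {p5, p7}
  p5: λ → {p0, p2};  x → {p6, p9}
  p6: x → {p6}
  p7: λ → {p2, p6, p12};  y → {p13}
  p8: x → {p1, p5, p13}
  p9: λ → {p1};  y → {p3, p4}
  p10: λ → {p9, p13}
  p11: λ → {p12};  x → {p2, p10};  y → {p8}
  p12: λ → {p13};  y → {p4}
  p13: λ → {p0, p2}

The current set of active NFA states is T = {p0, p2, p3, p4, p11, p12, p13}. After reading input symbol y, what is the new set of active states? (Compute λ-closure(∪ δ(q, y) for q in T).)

p2 on y → {p9}.
p11 on y → {p8}.
p12 on y → {p4}.
No y-transition from p0, p3, p4, p13.
Union after reading y: {p4, p8, p9}.
Now take the λ-closure:
From p4 via λ: add p11.
From p9 via λ: add p1.
From p11 via λ: add p12.
From p12 via λ: add p13.
From p13 via λ: add p0, p2.
From p0 via λ: add p3.
No new states can be added; the closed set is {p0, p1, p2, p3, p4, p8, p9, p11, p12, p13}.

{p0, p1, p2, p3, p4, p8, p9, p11, p12, p13}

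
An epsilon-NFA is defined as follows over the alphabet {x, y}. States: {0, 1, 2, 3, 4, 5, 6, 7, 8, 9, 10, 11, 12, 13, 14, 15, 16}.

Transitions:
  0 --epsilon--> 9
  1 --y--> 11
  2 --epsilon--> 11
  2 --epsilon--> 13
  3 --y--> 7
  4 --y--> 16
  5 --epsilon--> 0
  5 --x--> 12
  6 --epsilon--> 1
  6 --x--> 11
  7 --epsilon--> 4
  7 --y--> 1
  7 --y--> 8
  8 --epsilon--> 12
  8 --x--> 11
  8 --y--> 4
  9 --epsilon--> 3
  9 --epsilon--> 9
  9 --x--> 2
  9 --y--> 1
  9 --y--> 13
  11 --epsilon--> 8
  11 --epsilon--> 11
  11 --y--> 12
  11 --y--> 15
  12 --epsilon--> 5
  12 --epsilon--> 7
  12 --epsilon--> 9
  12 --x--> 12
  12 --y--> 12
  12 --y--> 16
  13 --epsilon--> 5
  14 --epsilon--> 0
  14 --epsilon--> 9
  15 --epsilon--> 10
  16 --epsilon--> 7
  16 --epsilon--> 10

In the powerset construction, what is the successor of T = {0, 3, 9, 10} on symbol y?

3 on y → {7}.
9 on y → {1, 13}.
No y-transition from 0, 10.
Union after reading y: {1, 7, 13}.
Now take the epsilon-closure:
From 7 via epsilon: add 4.
From 13 via epsilon: add 5.
From 5 via epsilon: add 0.
From 0 via epsilon: add 9.
From 9 via epsilon: add 3.
No new states can be added; the closed set is {0, 1, 3, 4, 5, 7, 9, 13}.

{0, 1, 3, 4, 5, 7, 9, 13}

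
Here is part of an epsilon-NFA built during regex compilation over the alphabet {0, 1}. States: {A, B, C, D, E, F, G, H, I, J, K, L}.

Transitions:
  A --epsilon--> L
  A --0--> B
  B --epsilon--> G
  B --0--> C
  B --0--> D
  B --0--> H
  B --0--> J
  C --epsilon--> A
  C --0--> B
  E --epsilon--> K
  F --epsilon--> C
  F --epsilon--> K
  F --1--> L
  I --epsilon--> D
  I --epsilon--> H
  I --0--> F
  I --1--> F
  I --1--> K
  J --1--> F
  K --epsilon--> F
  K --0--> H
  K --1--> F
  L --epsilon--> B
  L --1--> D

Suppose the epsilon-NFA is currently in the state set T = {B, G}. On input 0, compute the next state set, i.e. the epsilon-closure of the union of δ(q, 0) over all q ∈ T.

{A, B, C, D, G, H, J, L}

B on 0 → {C, D, H, J}.
No 0-transition from G.
Union after reading 0: {C, D, H, J}.
Now take the epsilon-closure:
From C via epsilon: add A.
From A via epsilon: add L.
From L via epsilon: add B.
From B via epsilon: add G.
No new states can be added; the closed set is {A, B, C, D, G, H, J, L}.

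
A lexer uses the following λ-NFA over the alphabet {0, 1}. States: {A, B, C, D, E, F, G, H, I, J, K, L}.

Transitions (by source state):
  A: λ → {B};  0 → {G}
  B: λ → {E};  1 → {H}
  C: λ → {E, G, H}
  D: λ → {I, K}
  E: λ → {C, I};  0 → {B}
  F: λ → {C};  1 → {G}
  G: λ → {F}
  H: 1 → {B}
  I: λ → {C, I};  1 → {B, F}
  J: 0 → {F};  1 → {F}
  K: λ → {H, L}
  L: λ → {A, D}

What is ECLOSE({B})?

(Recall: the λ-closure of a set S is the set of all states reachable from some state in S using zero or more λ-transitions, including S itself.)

{B, C, E, F, G, H, I}

Start with {B}.
From B via λ: add E.
From E via λ: add C, I.
From C via λ: add G, H.
From G via λ: add F.
No new states can be added; the closed set is {B, C, E, F, G, H, I}.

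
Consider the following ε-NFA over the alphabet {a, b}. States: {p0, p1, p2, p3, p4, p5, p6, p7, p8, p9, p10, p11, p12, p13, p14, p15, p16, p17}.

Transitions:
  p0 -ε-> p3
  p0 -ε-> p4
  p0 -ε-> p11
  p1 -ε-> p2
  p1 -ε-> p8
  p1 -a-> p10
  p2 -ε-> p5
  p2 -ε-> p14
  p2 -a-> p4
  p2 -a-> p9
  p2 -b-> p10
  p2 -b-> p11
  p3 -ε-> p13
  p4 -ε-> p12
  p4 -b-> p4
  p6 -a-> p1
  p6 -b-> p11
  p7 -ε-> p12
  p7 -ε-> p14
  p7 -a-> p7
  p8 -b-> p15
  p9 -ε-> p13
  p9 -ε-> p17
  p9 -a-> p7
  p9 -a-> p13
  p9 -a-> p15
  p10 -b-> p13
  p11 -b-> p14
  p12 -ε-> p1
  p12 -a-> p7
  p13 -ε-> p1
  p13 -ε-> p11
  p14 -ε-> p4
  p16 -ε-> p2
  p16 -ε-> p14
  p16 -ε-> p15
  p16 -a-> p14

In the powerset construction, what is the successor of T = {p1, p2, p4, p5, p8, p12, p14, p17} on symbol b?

{p1, p2, p4, p5, p8, p10, p11, p12, p14, p15}

p2 on b → {p10, p11}.
p4 on b → {p4}.
p8 on b → {p15}.
No b-transition from p1, p5, p12, p14, p17.
Union after reading b: {p4, p10, p11, p15}.
Now take the ε-closure:
From p4 via ε: add p12.
From p12 via ε: add p1.
From p1 via ε: add p2, p8.
From p2 via ε: add p5, p14.
No new states can be added; the closed set is {p1, p2, p4, p5, p8, p10, p11, p12, p14, p15}.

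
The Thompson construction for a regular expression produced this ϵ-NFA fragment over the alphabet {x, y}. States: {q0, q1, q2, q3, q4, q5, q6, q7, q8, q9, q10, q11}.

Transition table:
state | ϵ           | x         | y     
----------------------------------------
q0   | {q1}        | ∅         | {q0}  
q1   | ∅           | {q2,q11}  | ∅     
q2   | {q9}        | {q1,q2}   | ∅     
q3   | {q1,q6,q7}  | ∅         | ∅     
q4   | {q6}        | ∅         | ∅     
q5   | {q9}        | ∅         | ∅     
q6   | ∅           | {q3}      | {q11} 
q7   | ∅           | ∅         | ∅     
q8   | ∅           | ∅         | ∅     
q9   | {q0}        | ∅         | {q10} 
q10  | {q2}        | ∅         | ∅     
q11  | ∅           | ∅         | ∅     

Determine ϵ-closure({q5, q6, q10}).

Start with {q5, q6, q10}.
From q5 via ϵ: add q9.
From q10 via ϵ: add q2.
From q9 via ϵ: add q0.
From q0 via ϵ: add q1.
No new states can be added; the closed set is {q0, q1, q2, q5, q6, q9, q10}.

{q0, q1, q2, q5, q6, q9, q10}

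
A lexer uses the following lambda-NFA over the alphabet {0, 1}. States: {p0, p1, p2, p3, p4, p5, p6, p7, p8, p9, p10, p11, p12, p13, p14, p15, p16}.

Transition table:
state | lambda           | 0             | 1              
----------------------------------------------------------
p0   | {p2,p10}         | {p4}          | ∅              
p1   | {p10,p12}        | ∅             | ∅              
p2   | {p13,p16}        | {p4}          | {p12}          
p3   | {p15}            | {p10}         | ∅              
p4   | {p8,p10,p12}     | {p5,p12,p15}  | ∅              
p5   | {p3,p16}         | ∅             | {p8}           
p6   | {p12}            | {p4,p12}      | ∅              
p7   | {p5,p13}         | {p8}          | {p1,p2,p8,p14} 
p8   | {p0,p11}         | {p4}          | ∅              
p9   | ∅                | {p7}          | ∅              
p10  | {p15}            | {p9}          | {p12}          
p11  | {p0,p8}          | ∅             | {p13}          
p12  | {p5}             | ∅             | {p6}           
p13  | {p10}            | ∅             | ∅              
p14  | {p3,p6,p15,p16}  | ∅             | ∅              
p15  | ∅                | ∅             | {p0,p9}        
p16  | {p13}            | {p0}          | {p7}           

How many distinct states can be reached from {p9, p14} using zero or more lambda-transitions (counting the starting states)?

Start with {p9, p14}.
From p14 via lambda: add p3, p6, p15, p16.
From p6 via lambda: add p12.
From p16 via lambda: add p13.
From p12 via lambda: add p5.
From p13 via lambda: add p10.
lambda-closure = {p3, p5, p6, p9, p10, p12, p13, p14, p15, p16}, which has 10 states.

10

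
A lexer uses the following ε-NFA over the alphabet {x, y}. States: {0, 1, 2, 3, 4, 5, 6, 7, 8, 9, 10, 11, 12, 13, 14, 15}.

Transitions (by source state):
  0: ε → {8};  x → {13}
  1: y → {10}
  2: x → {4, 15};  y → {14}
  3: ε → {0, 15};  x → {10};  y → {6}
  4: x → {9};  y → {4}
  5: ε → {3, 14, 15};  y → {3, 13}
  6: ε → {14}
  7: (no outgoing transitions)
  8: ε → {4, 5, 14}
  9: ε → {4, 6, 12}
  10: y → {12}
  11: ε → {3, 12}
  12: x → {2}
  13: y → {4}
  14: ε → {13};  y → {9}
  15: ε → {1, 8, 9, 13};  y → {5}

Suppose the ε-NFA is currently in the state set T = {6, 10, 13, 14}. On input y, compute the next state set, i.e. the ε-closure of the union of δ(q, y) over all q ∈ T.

{4, 6, 9, 12, 13, 14}

10 on y → {12}.
13 on y → {4}.
14 on y → {9}.
No y-transition from 6.
Union after reading y: {4, 9, 12}.
Now take the ε-closure:
From 9 via ε: add 6.
From 6 via ε: add 14.
From 14 via ε: add 13.
No new states can be added; the closed set is {4, 6, 9, 12, 13, 14}.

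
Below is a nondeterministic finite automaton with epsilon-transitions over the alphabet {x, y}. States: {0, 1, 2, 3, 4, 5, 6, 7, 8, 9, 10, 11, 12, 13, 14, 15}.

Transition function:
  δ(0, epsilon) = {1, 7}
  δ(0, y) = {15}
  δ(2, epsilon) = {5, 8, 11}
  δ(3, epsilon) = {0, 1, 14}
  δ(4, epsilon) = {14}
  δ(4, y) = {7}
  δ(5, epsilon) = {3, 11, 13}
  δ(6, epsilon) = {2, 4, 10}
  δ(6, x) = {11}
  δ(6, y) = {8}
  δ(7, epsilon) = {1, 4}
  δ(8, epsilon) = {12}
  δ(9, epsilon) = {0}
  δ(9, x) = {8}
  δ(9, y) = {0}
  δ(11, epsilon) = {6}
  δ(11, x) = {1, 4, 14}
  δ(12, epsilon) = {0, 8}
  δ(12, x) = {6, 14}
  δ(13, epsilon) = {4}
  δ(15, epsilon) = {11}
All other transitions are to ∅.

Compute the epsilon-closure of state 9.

Start with {9}.
From 9 via epsilon: add 0.
From 0 via epsilon: add 1, 7.
From 7 via epsilon: add 4.
From 4 via epsilon: add 14.
No new states can be added; the closed set is {0, 1, 4, 7, 9, 14}.

{0, 1, 4, 7, 9, 14}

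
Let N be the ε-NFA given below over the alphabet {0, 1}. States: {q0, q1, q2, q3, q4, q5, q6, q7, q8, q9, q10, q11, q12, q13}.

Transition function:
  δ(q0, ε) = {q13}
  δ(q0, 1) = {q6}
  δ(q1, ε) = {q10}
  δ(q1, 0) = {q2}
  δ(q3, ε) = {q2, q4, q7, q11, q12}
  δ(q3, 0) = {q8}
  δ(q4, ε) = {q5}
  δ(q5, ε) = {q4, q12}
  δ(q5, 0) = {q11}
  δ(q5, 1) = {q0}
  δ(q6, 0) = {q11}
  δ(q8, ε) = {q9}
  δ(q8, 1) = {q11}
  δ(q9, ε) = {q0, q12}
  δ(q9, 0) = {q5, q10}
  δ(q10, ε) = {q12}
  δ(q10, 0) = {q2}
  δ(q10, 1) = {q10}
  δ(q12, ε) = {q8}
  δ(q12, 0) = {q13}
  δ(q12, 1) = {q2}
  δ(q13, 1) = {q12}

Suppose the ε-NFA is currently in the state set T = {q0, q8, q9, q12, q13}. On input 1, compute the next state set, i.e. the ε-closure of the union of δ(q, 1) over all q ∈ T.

q0 on 1 → {q6}.
q8 on 1 → {q11}.
q12 on 1 → {q2}.
q13 on 1 → {q12}.
No 1-transition from q9.
Union after reading 1: {q2, q6, q11, q12}.
Now take the ε-closure:
From q12 via ε: add q8.
From q8 via ε: add q9.
From q9 via ε: add q0.
From q0 via ε: add q13.
No new states can be added; the closed set is {q0, q2, q6, q8, q9, q11, q12, q13}.

{q0, q2, q6, q8, q9, q11, q12, q13}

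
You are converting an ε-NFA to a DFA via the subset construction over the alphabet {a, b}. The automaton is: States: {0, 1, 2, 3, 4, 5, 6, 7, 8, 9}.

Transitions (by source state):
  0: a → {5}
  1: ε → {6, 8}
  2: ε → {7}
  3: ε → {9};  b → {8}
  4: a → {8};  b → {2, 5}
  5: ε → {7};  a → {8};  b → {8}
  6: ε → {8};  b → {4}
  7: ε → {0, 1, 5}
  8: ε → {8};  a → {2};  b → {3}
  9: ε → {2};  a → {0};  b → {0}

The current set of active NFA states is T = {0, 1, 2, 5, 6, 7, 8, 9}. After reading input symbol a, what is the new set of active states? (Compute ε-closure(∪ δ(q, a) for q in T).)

0 on a → {5}.
5 on a → {8}.
8 on a → {2}.
9 on a → {0}.
No a-transition from 1, 2, 6, 7.
Union after reading a: {0, 2, 5, 8}.
Now take the ε-closure:
From 2 via ε: add 7.
From 7 via ε: add 1.
From 1 via ε: add 6.
No new states can be added; the closed set is {0, 1, 2, 5, 6, 7, 8}.

{0, 1, 2, 5, 6, 7, 8}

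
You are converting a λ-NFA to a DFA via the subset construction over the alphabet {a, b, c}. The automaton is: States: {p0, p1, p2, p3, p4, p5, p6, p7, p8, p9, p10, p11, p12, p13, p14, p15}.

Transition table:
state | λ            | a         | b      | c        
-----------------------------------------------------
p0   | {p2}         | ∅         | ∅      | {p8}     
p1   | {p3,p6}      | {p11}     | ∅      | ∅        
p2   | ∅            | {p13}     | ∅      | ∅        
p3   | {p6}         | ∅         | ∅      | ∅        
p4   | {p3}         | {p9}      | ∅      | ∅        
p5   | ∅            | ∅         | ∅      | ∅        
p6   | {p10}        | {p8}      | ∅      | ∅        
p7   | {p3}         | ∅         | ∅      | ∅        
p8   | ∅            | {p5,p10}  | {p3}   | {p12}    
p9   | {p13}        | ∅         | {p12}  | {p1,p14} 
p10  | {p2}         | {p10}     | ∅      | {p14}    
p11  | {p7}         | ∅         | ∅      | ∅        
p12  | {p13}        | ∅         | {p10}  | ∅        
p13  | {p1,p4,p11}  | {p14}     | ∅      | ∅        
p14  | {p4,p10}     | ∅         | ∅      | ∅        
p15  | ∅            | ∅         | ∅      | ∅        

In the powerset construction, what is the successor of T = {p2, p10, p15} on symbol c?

p10 on c → {p14}.
No c-transition from p2, p15.
Union after reading c: {p14}.
Now take the λ-closure:
From p14 via λ: add p4, p10.
From p4 via λ: add p3.
From p10 via λ: add p2.
From p3 via λ: add p6.
No new states can be added; the closed set is {p2, p3, p4, p6, p10, p14}.

{p2, p3, p4, p6, p10, p14}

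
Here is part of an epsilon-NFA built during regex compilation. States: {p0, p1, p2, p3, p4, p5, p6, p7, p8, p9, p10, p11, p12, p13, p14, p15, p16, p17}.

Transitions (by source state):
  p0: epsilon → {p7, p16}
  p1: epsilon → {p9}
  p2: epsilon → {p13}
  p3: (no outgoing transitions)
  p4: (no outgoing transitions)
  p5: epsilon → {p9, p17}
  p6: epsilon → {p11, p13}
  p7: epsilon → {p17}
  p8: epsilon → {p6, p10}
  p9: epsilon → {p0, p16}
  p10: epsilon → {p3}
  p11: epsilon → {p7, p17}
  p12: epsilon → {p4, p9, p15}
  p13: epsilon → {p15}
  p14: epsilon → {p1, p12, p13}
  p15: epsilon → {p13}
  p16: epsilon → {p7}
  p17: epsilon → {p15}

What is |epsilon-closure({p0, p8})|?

11

Start with {p0, p8}.
From p0 via epsilon: add p7, p16.
From p8 via epsilon: add p6, p10.
From p6 via epsilon: add p11, p13.
From p7 via epsilon: add p17.
From p10 via epsilon: add p3.
From p13 via epsilon: add p15.
epsilon-closure = {p0, p3, p6, p7, p8, p10, p11, p13, p15, p16, p17}, which has 11 states.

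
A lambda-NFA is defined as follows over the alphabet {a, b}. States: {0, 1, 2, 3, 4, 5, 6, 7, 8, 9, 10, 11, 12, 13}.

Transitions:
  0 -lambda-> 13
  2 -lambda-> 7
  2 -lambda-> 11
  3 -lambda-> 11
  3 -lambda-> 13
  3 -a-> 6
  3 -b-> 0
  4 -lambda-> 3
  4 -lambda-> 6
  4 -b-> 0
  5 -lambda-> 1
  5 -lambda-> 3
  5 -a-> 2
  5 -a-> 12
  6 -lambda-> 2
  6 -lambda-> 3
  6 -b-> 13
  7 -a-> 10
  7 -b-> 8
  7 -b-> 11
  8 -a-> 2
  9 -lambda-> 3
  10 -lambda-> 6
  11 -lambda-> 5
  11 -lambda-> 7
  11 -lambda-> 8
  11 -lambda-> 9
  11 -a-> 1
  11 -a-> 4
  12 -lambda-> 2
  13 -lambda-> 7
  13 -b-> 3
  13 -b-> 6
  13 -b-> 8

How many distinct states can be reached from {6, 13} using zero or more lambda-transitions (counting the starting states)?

Start with {6, 13}.
From 6 via lambda: add 2, 3.
From 13 via lambda: add 7.
From 2 via lambda: add 11.
From 11 via lambda: add 5, 8, 9.
From 5 via lambda: add 1.
lambda-closure = {1, 2, 3, 5, 6, 7, 8, 9, 11, 13}, which has 10 states.

10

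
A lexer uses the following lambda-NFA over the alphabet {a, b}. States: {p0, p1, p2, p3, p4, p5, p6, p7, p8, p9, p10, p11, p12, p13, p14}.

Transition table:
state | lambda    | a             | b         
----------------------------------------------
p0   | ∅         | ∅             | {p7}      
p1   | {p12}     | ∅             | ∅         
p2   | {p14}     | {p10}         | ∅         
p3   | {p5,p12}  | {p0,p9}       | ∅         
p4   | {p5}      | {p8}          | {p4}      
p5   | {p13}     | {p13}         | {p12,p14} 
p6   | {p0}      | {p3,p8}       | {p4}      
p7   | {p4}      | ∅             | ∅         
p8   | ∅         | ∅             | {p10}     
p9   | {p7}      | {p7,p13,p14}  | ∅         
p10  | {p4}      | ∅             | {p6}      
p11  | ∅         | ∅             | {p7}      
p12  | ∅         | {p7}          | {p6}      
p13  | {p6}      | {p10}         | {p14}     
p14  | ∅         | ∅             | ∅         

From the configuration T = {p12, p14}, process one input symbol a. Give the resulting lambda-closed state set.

{p0, p4, p5, p6, p7, p13}

p12 on a → {p7}.
No a-transition from p14.
Union after reading a: {p7}.
Now take the lambda-closure:
From p7 via lambda: add p4.
From p4 via lambda: add p5.
From p5 via lambda: add p13.
From p13 via lambda: add p6.
From p6 via lambda: add p0.
No new states can be added; the closed set is {p0, p4, p5, p6, p7, p13}.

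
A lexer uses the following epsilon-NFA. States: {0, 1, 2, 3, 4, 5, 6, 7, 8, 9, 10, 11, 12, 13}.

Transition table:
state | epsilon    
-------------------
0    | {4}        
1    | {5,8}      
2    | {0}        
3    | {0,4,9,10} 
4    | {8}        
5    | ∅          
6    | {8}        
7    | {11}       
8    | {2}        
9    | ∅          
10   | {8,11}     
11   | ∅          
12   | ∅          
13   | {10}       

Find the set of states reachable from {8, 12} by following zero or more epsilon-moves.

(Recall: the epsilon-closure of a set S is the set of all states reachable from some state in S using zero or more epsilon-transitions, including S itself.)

{0, 2, 4, 8, 12}

Start with {8, 12}.
From 8 via epsilon: add 2.
From 2 via epsilon: add 0.
From 0 via epsilon: add 4.
No new states can be added; the closed set is {0, 2, 4, 8, 12}.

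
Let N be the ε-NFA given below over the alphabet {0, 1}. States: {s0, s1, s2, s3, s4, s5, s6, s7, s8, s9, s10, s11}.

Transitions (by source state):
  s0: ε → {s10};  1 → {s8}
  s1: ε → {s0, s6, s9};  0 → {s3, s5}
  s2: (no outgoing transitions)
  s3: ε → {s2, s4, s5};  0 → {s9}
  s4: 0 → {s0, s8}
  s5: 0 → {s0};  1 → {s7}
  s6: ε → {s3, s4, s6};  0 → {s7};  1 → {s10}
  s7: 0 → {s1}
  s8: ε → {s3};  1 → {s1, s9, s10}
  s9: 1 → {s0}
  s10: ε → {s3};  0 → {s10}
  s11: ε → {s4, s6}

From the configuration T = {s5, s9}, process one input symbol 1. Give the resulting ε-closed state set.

s5 on 1 → {s7}.
s9 on 1 → {s0}.
Union after reading 1: {s0, s7}.
Now take the ε-closure:
From s0 via ε: add s10.
From s10 via ε: add s3.
From s3 via ε: add s2, s4, s5.
No new states can be added; the closed set is {s0, s2, s3, s4, s5, s7, s10}.

{s0, s2, s3, s4, s5, s7, s10}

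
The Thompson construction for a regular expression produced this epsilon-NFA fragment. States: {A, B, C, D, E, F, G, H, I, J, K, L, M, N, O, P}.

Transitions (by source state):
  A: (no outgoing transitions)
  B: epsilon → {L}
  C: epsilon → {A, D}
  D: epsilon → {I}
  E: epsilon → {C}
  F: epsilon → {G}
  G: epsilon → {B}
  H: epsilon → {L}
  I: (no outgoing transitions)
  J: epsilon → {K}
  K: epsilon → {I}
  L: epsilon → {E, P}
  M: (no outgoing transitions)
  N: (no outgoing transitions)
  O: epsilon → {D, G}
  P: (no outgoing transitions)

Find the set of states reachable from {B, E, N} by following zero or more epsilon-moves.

{A, B, C, D, E, I, L, N, P}

Start with {B, E, N}.
From B via epsilon: add L.
From E via epsilon: add C.
From C via epsilon: add A, D.
From L via epsilon: add P.
From D via epsilon: add I.
No new states can be added; the closed set is {A, B, C, D, E, I, L, N, P}.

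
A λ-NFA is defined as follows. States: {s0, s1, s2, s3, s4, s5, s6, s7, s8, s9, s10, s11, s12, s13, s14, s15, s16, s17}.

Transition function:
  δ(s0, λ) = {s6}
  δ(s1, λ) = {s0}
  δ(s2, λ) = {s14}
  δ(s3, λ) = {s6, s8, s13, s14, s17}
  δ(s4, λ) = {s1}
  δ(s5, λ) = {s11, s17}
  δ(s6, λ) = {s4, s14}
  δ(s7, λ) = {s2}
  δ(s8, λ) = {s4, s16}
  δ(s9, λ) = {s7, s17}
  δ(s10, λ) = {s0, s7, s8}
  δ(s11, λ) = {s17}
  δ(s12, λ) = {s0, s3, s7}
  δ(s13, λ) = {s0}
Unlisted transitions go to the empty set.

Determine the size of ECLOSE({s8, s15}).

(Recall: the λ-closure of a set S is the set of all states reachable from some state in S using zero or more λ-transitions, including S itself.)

8

Start with {s8, s15}.
From s8 via λ: add s4, s16.
From s4 via λ: add s1.
From s1 via λ: add s0.
From s0 via λ: add s6.
From s6 via λ: add s14.
λ-closure = {s0, s1, s4, s6, s8, s14, s15, s16}, which has 8 states.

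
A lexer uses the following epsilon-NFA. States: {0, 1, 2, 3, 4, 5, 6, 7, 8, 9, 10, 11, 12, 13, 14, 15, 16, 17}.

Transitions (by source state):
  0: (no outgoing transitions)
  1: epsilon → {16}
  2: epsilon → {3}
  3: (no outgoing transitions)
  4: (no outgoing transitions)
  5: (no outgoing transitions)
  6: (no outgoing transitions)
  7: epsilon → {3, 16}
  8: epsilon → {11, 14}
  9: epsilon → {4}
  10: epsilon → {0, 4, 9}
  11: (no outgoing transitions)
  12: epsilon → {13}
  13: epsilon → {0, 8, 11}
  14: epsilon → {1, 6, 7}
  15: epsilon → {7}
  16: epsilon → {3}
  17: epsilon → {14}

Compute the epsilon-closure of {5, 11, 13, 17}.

{0, 1, 3, 5, 6, 7, 8, 11, 13, 14, 16, 17}

Start with {5, 11, 13, 17}.
From 13 via epsilon: add 0, 8.
From 17 via epsilon: add 14.
From 14 via epsilon: add 1, 6, 7.
From 1 via epsilon: add 16.
From 7 via epsilon: add 3.
No new states can be added; the closed set is {0, 1, 3, 5, 6, 7, 8, 11, 13, 14, 16, 17}.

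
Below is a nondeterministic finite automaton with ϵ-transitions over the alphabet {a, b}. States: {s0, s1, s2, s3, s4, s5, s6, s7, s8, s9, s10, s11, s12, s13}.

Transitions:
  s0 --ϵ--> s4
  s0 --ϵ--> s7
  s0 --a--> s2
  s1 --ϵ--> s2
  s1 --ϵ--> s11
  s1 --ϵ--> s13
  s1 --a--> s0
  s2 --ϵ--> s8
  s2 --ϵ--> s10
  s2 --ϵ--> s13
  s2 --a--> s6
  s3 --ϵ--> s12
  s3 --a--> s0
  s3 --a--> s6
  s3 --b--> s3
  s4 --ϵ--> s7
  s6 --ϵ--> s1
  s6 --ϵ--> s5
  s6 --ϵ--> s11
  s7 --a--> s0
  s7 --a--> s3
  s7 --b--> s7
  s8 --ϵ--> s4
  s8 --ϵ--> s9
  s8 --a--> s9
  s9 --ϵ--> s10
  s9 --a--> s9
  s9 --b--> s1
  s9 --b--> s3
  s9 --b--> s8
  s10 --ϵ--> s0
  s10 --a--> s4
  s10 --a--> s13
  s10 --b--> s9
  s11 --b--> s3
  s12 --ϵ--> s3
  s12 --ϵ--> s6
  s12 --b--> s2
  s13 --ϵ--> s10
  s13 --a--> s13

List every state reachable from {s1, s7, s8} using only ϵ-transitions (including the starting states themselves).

{s0, s1, s2, s4, s7, s8, s9, s10, s11, s13}

Start with {s1, s7, s8}.
From s1 via ϵ: add s2, s11, s13.
From s8 via ϵ: add s4, s9.
From s2 via ϵ: add s10.
From s10 via ϵ: add s0.
No new states can be added; the closed set is {s0, s1, s2, s4, s7, s8, s9, s10, s11, s13}.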